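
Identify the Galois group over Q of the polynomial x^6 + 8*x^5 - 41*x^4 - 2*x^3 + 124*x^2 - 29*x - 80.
PSL(2,5)

The polynomial f is an irreducible sextic over Q, so G = Gal(f/Q) is one of the 16 transitive subgroups 6T1, ..., 6T16 of S_6. The discriminant of f is 1770264843169 = 1330513^2, a perfect square, so G is contained in A_6. The transitive groups of degree 6 contained in A_6 are: A_4 (6T4, order 12), S_4 (6T7, order 24), (C_3 x C_3) : C_4 (6T10, order 36), PSL(2,5) (6T12, order 60), A_6 (6T15, order 360). By Dedekind's theorem, for a prime p not dividing disc(f) the degrees of the irreducible factors of f mod p form the cycle type of an element of G. Factoring f modulo the 21 such primes p <= 79 (skipping 19, which divides the discriminant), each new pattern first appears at: mod 2: f = (x)(x^5 + x^3 + 1), pattern 5+1; mod 7: f = (x^3 + 2x^2 + 4x + 2)(x^3 + 6x^2 + 6x + 2), pattern 3+3; mod 61: f = (x + 4)(x + 49)(x^2 + 6x + 44)(x^2 + 10x + 31), pattern 2+2+1+1. No other pattern occurs in this range, so the set of observed cycle types is {5+1, 3+3, 2+2+1+1}. The candidates containing elements of all these cycle types are PSL(2,5) (6T12) of order 60, A_6 (6T15) of order 360; the others are excluded. The observed types are precisely the cycle types that occur in PSL(2,5) (6T12) (apart from the identity). Each of the other remaining candidates has further cycle types, and by the Chebotarev density theorem the matching factorization patterns would occur for a proportion of primes equal to their share of the group: A_6 (6T15) additionally contains elements of type 4+2, 3+1+1+1 (130 of its 360 elements, about 36% of primes). None of the 21 primes tested shows any such pattern (for each of these groups the chance of that is below 10^-4), which rules them out. Hence G = PSL(2,5) (6T12), of order 60.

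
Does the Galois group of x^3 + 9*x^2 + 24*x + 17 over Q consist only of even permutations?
The polynomial is irreducible of degree 3 over Q. Its discriminant is 81 = 9^2, a perfect square. A Galois group lies in the alternating group exactly when the discriminant is a square in Q, so the Galois group (C_3) is contained in A_3.

Yes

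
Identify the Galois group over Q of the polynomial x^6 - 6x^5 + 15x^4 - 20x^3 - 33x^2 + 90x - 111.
A_4 (also written A4)

The polynomial f is an irreducible sextic over Q, so G = Gal(f/Q) is one of the 16 transitive subgroups 6T1, ..., 6T16 of S_6. The discriminant of f is 450868486864896 = 21233664^2, a perfect square, so G is contained in A_6. The transitive groups of degree 6 contained in A_6 are: A_4 (6T4, order 12), S_4 (6T7, order 24), (C_3 x C_3) : C_4 (6T10, order 36), PSL(2,5) (6T12, order 60), A_6 (6T15, order 360). By Dedekind's theorem, for a prime p not dividing disc(f) the degrees of the irreducible factors of f mod p form the cycle type of an element of G. Factoring f modulo the 33 such primes p <= 149 (skipping 2, 3, which divide the discriminant), each new pattern first appears at: mod 5: f = (x^3 + 4x + 2)(x^3 + 4x^2 + x + 2), pattern 3+3; mod 17: f = (x + 3)(x + 12)(x^2 + 15x + 6)(x^2 + 15x + 12), pattern 2+2+1+1; mod 71: f = (x + 6)(x + 7)(x + 9)(x + 60)(x + 62)(x + 63), pattern 1+1+1+1+1+1. No other pattern occurs in this range, so the set of observed cycle types is {3+3, 2+2+1+1, 1+1+1+1+1+1}. The candidates containing elements of all these cycle types are A_4 (6T4) of order 12, S_4 (6T7) of order 24, (C_3 x C_3) : C_4 (6T10) of order 36, PSL(2,5) (6T12) of order 60, A_6 (6T15) of order 360; the others are excluded. The observed types are precisely the cycle types that occur in A_4 (6T4). Each of the other remaining candidates has further cycle types, and by the Chebotarev density theorem the matching factorization patterns would occur for a proportion of primes equal to their share of the group: S_4 (6T7) additionally contains elements of type 4+2 (6 of its 24 elements, about 25% of primes); (C_3 x C_3) : C_4 (6T10) additionally contains elements of type 4+2, 3+1+1+1 (22 of its 36 elements, about 61% of primes); PSL(2,5) (6T12) additionally contains elements of type 5+1 (24 of its 60 elements, about 40% of primes); A_6 (6T15) additionally contains elements of type 5+1, 4+2, 3+1+1+1 (274 of its 360 elements, about 76% of primes). None of the 33 primes tested shows any such pattern (for each of these groups the chance of that is below 10^-4), which rules them out. Hence G = A_4 (6T4), of order 12.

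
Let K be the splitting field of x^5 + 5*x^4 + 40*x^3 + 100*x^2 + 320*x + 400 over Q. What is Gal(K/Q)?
F_20 (order 20)

The polynomial f is an irreducible quintic over Q, so G = Gal(f/Q) is a transitive subgroup of S_5: one of C_5 (5T1, order 5), D_5 (5T2, order 10), F_20 (5T3, order 20), A_5 (5T4, order 60) or S_5 (5T5, order 120). The discriminant of f is 5374771200000, which is not a perfect square, so G is not contained in A_5. The transitive groups of degree 5 not contained in A_5 are: F_20 (5T3, order 20), S_5 (5T5, order 120). By Dedekind's theorem, for a prime p not dividing disc(f) the degrees of the irreducible factors of f mod p form the cycle type of an element of G. Factoring f modulo the 18 such primes p <= 73 (skipping 2, 3, 5, which divide the discriminant), each new pattern first appears at: mod 7: f = (x + 2)(x^4 + 3x^3 + 6x^2 + 4x + 4), pattern 4+1; mod 11: f = (x + 4)(x^2 + 4x + 7)(x^2 + 8x + 8), pattern 2+2+1; mod 19: f = (x^5 + 5x^4 + 2x^3 + 5x^2 + 16x + 1), pattern 5. No other pattern occurs in this range, so the set of observed cycle types is {4+1, 2+2+1, 5}. The candidates containing elements of all these cycle types are F_20 (5T3) of order 20, S_5 (5T5) of order 120; the others are excluded. The observed types are precisely the cycle types that occur in F_20 (5T3) (apart from the identity). Each of the other remaining candidates has further cycle types, and by the Chebotarev density theorem the matching factorization patterns would occur for a proportion of primes equal to their share of the group: S_5 (5T5) additionally contains elements of type 3+2, 3+1+1, 2+1+1+1 (50 of its 120 elements, about 42% of primes). None of the 18 primes tested shows any such pattern (for each of these groups the chance of that is below 10^-4), which rules them out. Hence G = F_20 (5T3), of order 20.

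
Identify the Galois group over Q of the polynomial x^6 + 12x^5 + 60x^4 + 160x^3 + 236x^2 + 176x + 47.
The polynomial f is an irreducible sextic over Q, so G = Gal(f/Q) is one of the 16 transitive subgroups 6T1, ..., 6T16 of S_6. The discriminant of f is 3356224 = 1832^2, a perfect square, so G is contained in A_6. The transitive groups of degree 6 contained in A_6 are: A_4 (6T4, order 12), S_4 (6T7, order 24), (C_3 x C_3) : C_4 (6T10, order 36), PSL(2,5) (6T12, order 60), A_6 (6T15, order 360). By Dedekind's theorem, for a prime p not dividing disc(f) the degrees of the irreducible factors of f mod p form the cycle type of an element of G. Factoring f modulo the 79 such primes p <= 419 (skipping 2, 229, which divide the discriminant), each new pattern first appears at: mod 3: f = (x^3 + x^2 + 2)(x^3 + 2x^2 + x + 1), pattern 3+3; mod 7: f = (x^2 + 4x + 1)(x^4 + x^3 + 6x^2 + 2x + 5), pattern 4+2; mod 23: f = (x + 11)(x + 16)(x^2 + 3x + 20)(x^2 + 5x + 1), pattern 2+2+1+1; mod 193: f = (x + 89)(x + 92)(x + 95)(x + 102)(x + 105)(x + 108), pattern 1+1+1+1+1+1. No other pattern occurs in this range, so the set of observed cycle types is {3+3, 4+2, 2+2+1+1, 1+1+1+1+1+1}. The candidates containing elements of all these cycle types are S_4 (6T7) of order 24, (C_3 x C_3) : C_4 (6T10) of order 36, A_6 (6T15) of order 360; the others are excluded. The observed types are precisely the cycle types that occur in S_4 (6T7). Each of the other remaining candidates has further cycle types, and by the Chebotarev density theorem the matching factorization patterns would occur for a proportion of primes equal to their share of the group: (C_3 x C_3) : C_4 (6T10) additionally contains elements of type 3+1+1+1 (4 of its 36 elements, about 11% of primes); A_6 (6T15) additionally contains elements of type 5+1, 3+1+1+1 (184 of its 360 elements, about 51% of primes). None of the 79 primes tested shows any such pattern (for each of these groups the chance of that is below 10^-4), which rules them out. Hence G = S_4 (6T7), of order 24.

S_4 (order 24)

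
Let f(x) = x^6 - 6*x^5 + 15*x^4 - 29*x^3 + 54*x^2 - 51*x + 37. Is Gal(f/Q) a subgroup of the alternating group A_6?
The polynomial is irreducible of degree 6 over Q. Its discriminant is -945145936107, which is not a perfect square. A Galois group lies in the alternating group exactly when the discriminant is a square in Q, so the Galois group ((S_3 x S_3) : C_2) is not contained in A_6.

No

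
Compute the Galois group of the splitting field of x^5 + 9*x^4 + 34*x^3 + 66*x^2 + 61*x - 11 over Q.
The polynomial f is an irreducible quintic over Q, so G = Gal(f/Q) is a transitive subgroup of S_5: one of C_5 (5T1, order 5), D_5 (5T2, order 10), F_20 (5T3, order 20), A_5 (5T4, order 60) or S_5 (5T5, order 120). The discriminant of f is 2316304384 = 48128^2, a perfect square, so G is contained in A_5. The transitive groups of degree 5 contained in A_5 are: C_5 (5T1, order 5), D_5 (5T2, order 10), A_5 (5T4, order 60). By Dedekind's theorem, for a prime p not dividing disc(f) the degrees of the irreducible factors of f mod p form the cycle type of an element of G. Factoring f modulo the 23 such primes p <= 97 (skipping 2, 47, which divide the discriminant), each new pattern first appears at: mod 3: f = (x^5 + x^3 + x + 1), pattern 5; mod 5: f = (x + 4)(x^2 + 2x + 4)(x^2 + 3x + 4), pattern 2+2+1; mod 83: f = (x + 26)(x + 38)(x + 54)(x + 60)(x + 80), pattern 1+1+1+1+1. No other pattern occurs in this range, so the set of observed cycle types is {5, 2+2+1, 1+1+1+1+1}. The candidates containing elements of all these cycle types are D_5 (5T2) of order 10, A_5 (5T4) of order 60; the others are excluded. The observed types are precisely the cycle types that occur in D_5 (5T2). Each of the other remaining candidates has further cycle types, and by the Chebotarev density theorem the matching factorization patterns would occur for a proportion of primes equal to their share of the group: A_5 (5T4) additionally contains elements of type 3+1+1 (20 of its 60 elements, about 33% of primes). None of the 23 primes tested shows any such pattern (for each of these groups the chance of that is below 10^-4), which rules them out. Hence G = D_5 (5T2), of order 10.

D_5, the dihedral group of order 10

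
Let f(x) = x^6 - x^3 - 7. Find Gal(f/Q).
The polynomial f is an irreducible sextic over Q, so G = Gal(f/Q) is one of the 16 transitive subgroups 6T1, ..., 6T16 of S_6. The discriminant of f is 871199469, which is not a perfect square, so G is not contained in A_6. The transitive groups of degree 6 not contained in A_6 are: C_6 (6T1, order 6), S_3 (6T2, order 6), D_6 (6T3, order 12), C_3 x S_3 (6T5, order 18), A_4 x C_2 (6T6, order 24), S_4 (6T8, order 24), S_3 x S_3 (6T9, order 36), S_4 x C_2 (6T11, order 48), (S_3 x S_3) : C_2 (6T13, order 72), PGL(2,5) (6T14, order 120), S_6 (6T16, order 720). By Dedekind's theorem, for a prime p not dividing disc(f) the degrees of the irreducible factors of f mod p form the cycle type of an element of G. Factoring f modulo the 16 such primes p <= 67 (skipping 3, 7, 29, which divide the discriminant), each new pattern first appears at: mod 2: f = (x^6 + x^3 + 1), pattern 6; mod 5: f = (x + 1)(x + 2)(x^2 + 3x + 4)(x^2 + 4x + 1), pattern 2+2+1+1; mod 13: f = (x + 2)(x + 5)(x + 6)(x^3 + 4), pattern 3+1+1+1; mod 19: f = (x^2 + 10x + 15)(x^2 + 13x + 13)(x^2 + 15x + 10), pattern 2+2+2; mod 67: f = (x^3 + 18)(x^3 + 48), pattern 3+3. No other pattern occurs in this range, so the set of observed cycle types is {6, 2+2+1+1, 3+1+1+1, 2+2+2, 3+3}. The candidates containing elements of all these cycle types are S_3 x S_3 (6T9) of order 36, (S_3 x S_3) : C_2 (6T13) of order 72, S_6 (6T16) of order 720; the others are excluded. The observed types are precisely the cycle types that occur in S_3 x S_3 (6T9) (apart from the identity). Each of the other remaining candidates has further cycle types, and by the Chebotarev density theorem the matching factorization patterns would occur for a proportion of primes equal to their share of the group: (S_3 x S_3) : C_2 (6T13) additionally contains elements of type 4+2, 3+2+1, 2+1+1+1+1 (36 of its 72 elements, about 50% of primes); S_6 (6T16) additionally contains elements of type 5+1, 4+2, 4+1+1, 3+2+1, 2+1+1+1+1 (459 of its 720 elements, about 64% of primes). None of the 16 primes tested shows any such pattern (for each of these groups the chance of that is below 10^-4), which rules them out. Hence G = S_3 x S_3 (6T9), of order 36.

S_3 x S_3 (order 36)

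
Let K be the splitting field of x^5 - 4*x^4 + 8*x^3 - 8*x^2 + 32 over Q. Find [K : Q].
The degree of the splitting field over Q equals the order of the Galois group, so first determine the group. The polynomial f is an irreducible quintic over Q, so G = Gal(f/Q) is a transitive subgroup of S_5: one of C_5 (5T1, order 5), D_5 (5T2, order 10), F_20 (5T3, order 20), A_5 (5T4, order 60) or S_5 (5T5, order 120). The discriminant of f is 2316304384 = 48128^2, a perfect square, so G is contained in A_5. The transitive groups of degree 5 contained in A_5 are: C_5 (5T1, order 5), D_5 (5T2, order 10), A_5 (5T4, order 60). By Dedekind's theorem, for a prime p not dividing disc(f) the degrees of the irreducible factors of f mod p form the cycle type of an element of G. Factoring f modulo the 23 such primes p <= 97 (skipping 2, 47, which divide the discriminant), each new pattern first appears at: mod 3: f = (x^5 + 2x^4 + 2x^3 + x^2 + 2), pattern 5; mod 5: f = (x + 2)(x^2 + 3)(x^2 + 4x + 2), pattern 2+2+1; mod 83: f = (x + 4)(x + 24)(x + 30)(x + 46)(x + 58), pattern 1+1+1+1+1. No other pattern occurs in this range, so the set of observed cycle types is {5, 2+2+1, 1+1+1+1+1}. The candidates containing elements of all these cycle types are D_5 (5T2) of order 10, A_5 (5T4) of order 60; the others are excluded. The observed types are precisely the cycle types that occur in D_5 (5T2). Each of the other remaining candidates has further cycle types, and by the Chebotarev density theorem the matching factorization patterns would occur for a proportion of primes equal to their share of the group: A_5 (5T4) additionally contains elements of type 3+1+1 (20 of its 60 elements, about 33% of primes). None of the 23 primes tested shows any such pattern (for each of these groups the chance of that is below 10^-4), which rules them out. Hence G = D_5 (5T2), of order 10. The Galois group D_5 (5T2) has order 10, so the splitting field has degree 10 over Q.

10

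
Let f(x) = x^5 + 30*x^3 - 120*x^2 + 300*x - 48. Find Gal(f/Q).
The polynomial f is an irreducible quintic over Q, so G = Gal(f/Q) is a transitive subgroup of S_5: one of C_5 (5T1, order 5), D_5 (5T2, order 10), F_20 (5T3, order 20), A_5 (5T4, order 60) or S_5 (5T5, order 120). The discriminant of f is 728086579200000, which is not a perfect square, so G is not contained in A_5. The transitive groups of degree 5 not contained in A_5 are: F_20 (5T3, order 20), S_5 (5T5, order 120). By Dedekind's theorem, for a prime p not dividing disc(f) the degrees of the irreducible factors of f mod p form the cycle type of an element of G. Factoring f modulo the 18 such primes p <= 73 (skipping 2, 3, 5, which divide the discriminant), each new pattern first appears at: mod 7: f = (x + 2)(x^4 + 5x^3 + 6x^2 + x + 4), pattern 4+1; mod 11: f = (x + 8)(x^2 + 4x + 2)(x^2 + 10x + 8), pattern 2+2+1; mod 19: f = (x^5 + 11x^3 + 13x^2 + 15x + 9), pattern 5. No other pattern occurs in this range, so the set of observed cycle types is {4+1, 2+2+1, 5}. The candidates containing elements of all these cycle types are F_20 (5T3) of order 20, S_5 (5T5) of order 120; the others are excluded. The observed types are precisely the cycle types that occur in F_20 (5T3) (apart from the identity). Each of the other remaining candidates has further cycle types, and by the Chebotarev density theorem the matching factorization patterns would occur for a proportion of primes equal to their share of the group: S_5 (5T5) additionally contains elements of type 3+2, 3+1+1, 2+1+1+1 (50 of its 120 elements, about 42% of primes). None of the 18 primes tested shows any such pattern (for each of these groups the chance of that is below 10^-4), which rules them out. Hence G = F_20 (5T3), of order 20.

F_20 (also written F20)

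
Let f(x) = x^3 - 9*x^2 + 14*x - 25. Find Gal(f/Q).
The polynomial is an irreducible cubic over Q and its discriminant is -28175, which is not a perfect square. For an irreducible cubic, a non-square discriminant gives Galois group S_3.

S_3, the symmetric group on 3 letters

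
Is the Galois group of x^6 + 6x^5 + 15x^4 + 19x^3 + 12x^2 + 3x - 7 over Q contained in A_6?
No

The polynomial is irreducible of degree 6 over Q. Its discriminant is 871199469, which is not a perfect square. A Galois group lies in the alternating group exactly when the discriminant is a square in Q, so the Galois group (S_3 x S_3) is not contained in A_6.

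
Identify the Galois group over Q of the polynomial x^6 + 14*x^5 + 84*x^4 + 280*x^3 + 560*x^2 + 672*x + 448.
C_6

The polynomial f is an irreducible sextic over Q, so G = Gal(f/Q) is one of the 16 transitive subgroups 6T1, ..., 6T16 of S_6. The discriminant of f is -18046378835968, which is not a perfect square, so G is not contained in A_6. The transitive groups of degree 6 not contained in A_6 are: C_6 (6T1, order 6), S_3 (6T2, order 6), D_6 (6T3, order 12), C_3 x S_3 (6T5, order 18), A_4 x C_2 (6T6, order 24), S_4 (6T8, order 24), S_3 x S_3 (6T9, order 36), S_4 x C_2 (6T11, order 48), (S_3 x S_3) : C_2 (6T13, order 72), PGL(2,5) (6T14, order 120), S_6 (6T16, order 720). By Dedekind's theorem, for a prime p not dividing disc(f) the degrees of the irreducible factors of f mod p form the cycle type of an element of G. Factoring f modulo the 37 such primes p <= 167 (skipping 2, 7, which divide the discriminant), each new pattern first appears at: mod 3: f = (x^6 + 2x^5 + x^3 + 2x^2 + 1), pattern 6; mod 11: f = (x^3 + 5x^2 + 2x + 6)(x^3 + 9x^2 + 4x + 5), pattern 3+3; mod 13: f = (x^2 + x + 2)(x^2 + 3x + 6)(x^2 + 10x + 7), pattern 2+2+2; mod 29: f = (x + 10)(x + 12)(x + 14)(x + 17)(x + 20)(x + 28), pattern 1+1+1+1+1+1. No other pattern occurs in this range, so the set of observed cycle types is {6, 3+3, 2+2+2, 1+1+1+1+1+1}. The candidates containing elements of all these cycle types are C_6 (6T1) of order 6, D_6 (6T3) of order 12, C_3 x S_3 (6T5) of order 18, A_4 x C_2 (6T6) of order 24, S_3 x S_3 (6T9) of order 36, S_4 x C_2 (6T11) of order 48, (S_3 x S_3) : C_2 (6T13) of order 72, PGL(2,5) (6T14) of order 120, S_6 (6T16) of order 720; the others are excluded. The observed types are precisely the cycle types that occur in C_6 (6T1). Each of the other remaining candidates has further cycle types, and by the Chebotarev density theorem the matching factorization patterns would occur for a proportion of primes equal to their share of the group: D_6 (6T3) additionally contains elements of type 2+2+1+1 (3 of its 12 elements, about 25% of primes); C_3 x S_3 (6T5) additionally contains elements of type 3+1+1+1 (4 of its 18 elements, about 22% of primes); A_4 x C_2 (6T6) additionally contains elements of type 2+2+1+1, 2+1+1+1+1 (6 of its 24 elements, about 25% of primes); S_3 x S_3 (6T9) additionally contains elements of type 3+1+1+1, 2+2+1+1 (13 of its 36 elements, about 36% of primes); S_4 x C_2 (6T11) additionally contains elements of type 4+2, 4+1+1, 2+2+1+1, 2+1+1+1+1 (24 of its 48 elements, about 50% of primes); (S_3 x S_3) : C_2 (6T13) additionally contains elements of type 4+2, 3+2+1, 3+1+1+1, 2+2+1+1, 2+1+1+1+1 (49 of its 72 elements, about 68% of primes); PGL(2,5) (6T14) additionally contains elements of type 5+1, 4+1+1, 2+2+1+1 (69 of its 120 elements, about 58% of primes); S_6 (6T16) additionally contains elements of type 5+1, 4+2, 4+1+1, 3+2+1, 3+1+1+1, 2+2+1+1, 2+1+1+1+1 (544 of its 720 elements, about 76% of primes). None of the 37 primes tested shows any such pattern (for each of these groups the chance of that is below 10^-4), which rules them out. Hence G = C_6 (6T1), of order 6.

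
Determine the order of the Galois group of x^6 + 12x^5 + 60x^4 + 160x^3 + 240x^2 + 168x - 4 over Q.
360

The degree of the splitting field over Q equals the order of the Galois group, so first determine the group. The polynomial f is an irreducible sextic over Q, so G = Gal(f/Q) is one of the 16 transitive subgroups 6T1, ..., 6T16 of S_6. The discriminant of f is 746496000000 = 864000^2, a perfect square, so G is contained in A_6. The transitive groups of degree 6 contained in A_6 are: A_4 (6T4, order 12), S_4 (6T7, order 24), (C_3 x C_3) : C_4 (6T10, order 36), PSL(2,5) (6T12, order 60), A_6 (6T15, order 360). By Dedekind's theorem, for a prime p not dividing disc(f) the degrees of the irreducible factors of f mod p form the cycle type of an element of G. Factoring f modulo the 6 such primes p <= 23 (skipping 2, 3, 5, which divide the discriminant), each new pattern first appears at: mod 7: f = (x + 6)(x^5 + 6x^4 + 3x^3 + 2x^2 + 4x + 4), pattern 5+1; mod 23: f = (x + 4)(x + 13)(x + 18)(x^3 + x + 17), pattern 3+1+1+1. No other pattern occurs in this range, so the set of observed cycle types is {5+1, 3+1+1+1}. Among the candidates above, the only group containing elements of all these cycle types is A_6 (6T15) — each of A_4 (6T4), S_4 (6T7), (C_3 x C_3) : C_4 (6T10), PSL(2,5) (6T12) lacks at least one of them. Hence G = A_6 (6T15), of order 360. The Galois group A_6 (6T15) has order 360, so the splitting field has degree 360 over Q.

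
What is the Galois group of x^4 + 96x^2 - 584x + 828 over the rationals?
The polynomial is an irreducible quartic over Q and its discriminant is 18011787264 = 134208^2, a perfect square, so the Galois group is contained in A_4. The resolvent cubic y^3 - 96*y^2 - 3312*y - 23104 is irreducible over Q. An irreducible resolvent with square discriminant gives A_4.

4T4: A_4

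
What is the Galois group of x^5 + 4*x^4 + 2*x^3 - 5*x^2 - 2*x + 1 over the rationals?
The polynomial f is an irreducible quintic over Q, so G = Gal(f/Q) is a transitive subgroup of S_5: one of C_5 (5T1, order 5), D_5 (5T2, order 10), F_20 (5T3, order 20), A_5 (5T4, order 60) or S_5 (5T5, order 120). The discriminant of f is 14641 = 121^2, a perfect square, so G is contained in A_5. The transitive groups of degree 5 contained in A_5 are: C_5 (5T1, order 5), D_5 (5T2, order 10), A_5 (5T4, order 60). By Dedekind's theorem, for a prime p not dividing disc(f) the degrees of the irreducible factors of f mod p form the cycle type of an element of G. Factoring f modulo the 14 such primes p <= 47 (skipping 11, which divides the discriminant), each new pattern first appears at: mod 2: f = (x^5 + x^2 + 1), pattern 5; mod 23: f = (x + 5)(x + 7)(x + 11)(x + 12)(x + 15), pattern 1+1+1+1+1. No other pattern occurs in this range, so the set of observed cycle types is {5, 1+1+1+1+1}. The candidates containing elements of all these cycle types are C_5 (5T1) of order 5, D_5 (5T2) of order 10, A_5 (5T4) of order 60; the others are excluded. The observed types are precisely the cycle types that occur in C_5 (5T1). Each of the other remaining candidates has further cycle types, and by the Chebotarev density theorem the matching factorization patterns would occur for a proportion of primes equal to their share of the group: D_5 (5T2) additionally contains elements of type 2+2+1 (5 of its 10 elements, about 50% of primes); A_5 (5T4) additionally contains elements of type 3+1+1, 2+2+1 (35 of its 60 elements, about 58% of primes). None of the 14 primes tested shows any such pattern (for each of these groups the chance of that is below 10^-4), which rules them out. Hence G = C_5 (5T1), of order 5.

C_5 (order 5)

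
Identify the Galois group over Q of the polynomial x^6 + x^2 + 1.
S_4 x C_2 (order 48)

The polynomial f is an irreducible sextic over Q, so G = Gal(f/Q) is one of the 16 transitive subgroups 6T1, ..., 6T16 of S_6. The discriminant of f is -61504, which is not a perfect square, so G is not contained in A_6. The transitive groups of degree 6 not contained in A_6 are: C_6 (6T1, order 6), S_3 (6T2, order 6), D_6 (6T3, order 12), C_3 x S_3 (6T5, order 18), A_4 x C_2 (6T6, order 24), S_4 (6T8, order 24), S_3 x S_3 (6T9, order 36), S_4 x C_2 (6T11, order 48), (S_3 x S_3) : C_2 (6T13, order 72), PGL(2,5) (6T14, order 120), S_6 (6T16, order 720). By Dedekind's theorem, for a prime p not dividing disc(f) the degrees of the irreducible factors of f mod p form the cycle type of an element of G. Factoring f modulo the 17 such primes p <= 67 (skipping 2, 31, which divide the discriminant), each new pattern first appears at: mod 3: f = (x + 1)(x + 2)(x^4 + x^2 + 2), pattern 4+1+1; mod 5: f = (x^3 + 2x^2 + 2x + 2)(x^3 + 3x^2 + 2x + 3), pattern 3+3; mod 7: f = (x^6 + x^2 + 1), pattern 6; mod 11: f = (x^2 + 9)(x^2 + x + 7)(x^2 + 10x + 7), pattern 2+2+2; mod 13: f = (x^2 + 6)(x^4 + 7x^2 + 11), pattern 4+2; mod 37: f = (x + 5)(x + 32)(x^2 + 9x + 16)(x^2 + 28x + 16), pattern 2+2+1+1; mod 47: f = (x + 5)(x + 9)(x + 38)(x + 42)(x^2 + 12), pattern 2+1+1+1+1. No other pattern occurs in this range, so the set of observed cycle types is {4+1+1, 3+3, 6, 2+2+2, 4+2, 2+2+1+1, 2+1+1+1+1}. The candidates containing elements of all these cycle types are S_4 x C_2 (6T11) of order 48, S_6 (6T16) of order 720; the others are excluded. The observed types are precisely the cycle types that occur in S_4 x C_2 (6T11) (apart from the identity). Each of the other remaining candidates has further cycle types, and by the Chebotarev density theorem the matching factorization patterns would occur for a proportion of primes equal to their share of the group: S_6 (6T16) additionally contains elements of type 5+1, 3+2+1, 3+1+1+1 (304 of its 720 elements, about 42% of primes). None of the 17 primes tested shows any such pattern (for each of these groups the chance of that is below 10^-4), which rules them out. Hence G = S_4 x C_2 (6T11), of order 48.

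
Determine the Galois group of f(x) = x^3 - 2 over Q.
The polynomial is an irreducible cubic over Q and its discriminant is -108, which is not a perfect square. For an irreducible cubic, a non-square discriminant gives Galois group S_3.

S_3 (also written S3)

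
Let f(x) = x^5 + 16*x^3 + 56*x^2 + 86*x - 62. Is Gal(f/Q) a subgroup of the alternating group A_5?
The polynomial is irreducible of degree 5 over Q. Its discriminant is 14481115570000, which is not a perfect square. A Galois group lies in the alternating group exactly when the discriminant is a square in Q, so the Galois group (S_5) is not contained in A_5.

No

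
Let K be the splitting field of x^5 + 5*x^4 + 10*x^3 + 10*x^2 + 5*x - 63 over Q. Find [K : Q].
20

The degree of the splitting field over Q equals the order of the Galois group, so first determine the group. The polynomial f is an irreducible quintic over Q, so G = Gal(f/Q) is a transitive subgroup of S_5: one of C_5 (5T1, order 5), D_5 (5T2, order 10), F_20 (5T3, order 20), A_5 (5T4, order 60) or S_5 (5T5, order 120). The discriminant of f is 52428800000, which is not a perfect square, so G is not contained in A_5. The transitive groups of degree 5 not contained in A_5 are: F_20 (5T3, order 20), S_5 (5T5, order 120). By Dedekind's theorem, for a prime p not dividing disc(f) the degrees of the irreducible factors of f mod p form the cycle type of an element of G. Factoring f modulo the 18 such primes p <= 71 (skipping 2, 5, which divide the discriminant), each new pattern first appears at: mod 3: f = (x)(x^4 + 2x^3 + x^2 + x + 2), pattern 4+1; mod 11: f = (x^5 + 5x^4 + 10x^3 + 10x^2 + 5x + 3), pattern 5; mod 19: f = (x + 9)(x^2 + 6)(x^2 + 15x + 2), pattern 2+2+1. No other pattern occurs in this range, so the set of observed cycle types is {4+1, 5, 2+2+1}. The candidates containing elements of all these cycle types are F_20 (5T3) of order 20, S_5 (5T5) of order 120; the others are excluded. The observed types are precisely the cycle types that occur in F_20 (5T3) (apart from the identity). Each of the other remaining candidates has further cycle types, and by the Chebotarev density theorem the matching factorization patterns would occur for a proportion of primes equal to their share of the group: S_5 (5T5) additionally contains elements of type 3+2, 3+1+1, 2+1+1+1 (50 of its 120 elements, about 42% of primes). None of the 18 primes tested shows any such pattern (for each of these groups the chance of that is below 10^-4), which rules them out. Hence G = F_20 (5T3), of order 20. The Galois group F_20 (5T3) has order 20, so the splitting field has degree 20 over Q.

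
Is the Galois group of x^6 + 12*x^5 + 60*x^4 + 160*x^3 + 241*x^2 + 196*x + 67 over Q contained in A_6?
Yes

The polynomial is irreducible of degree 6 over Q. Its discriminant is 61504 = 248^2, a perfect square. A Galois group lies in the alternating group exactly when the discriminant is a square in Q, so the Galois group (S_4) is contained in A_6.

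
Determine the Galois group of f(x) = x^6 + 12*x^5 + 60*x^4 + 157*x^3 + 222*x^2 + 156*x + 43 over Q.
The polynomial f is an irreducible sextic over Q, so G = Gal(f/Q) is one of the 16 transitive subgroups 6T1, ..., 6T16 of S_6. The discriminant of f is -177147, which is not a perfect square, so G is not contained in A_6. The transitive groups of degree 6 not contained in A_6 are: C_6 (6T1, order 6), S_3 (6T2, order 6), D_6 (6T3, order 12), C_3 x S_3 (6T5, order 18), A_4 x C_2 (6T6, order 24), S_4 (6T8, order 24), S_3 x S_3 (6T9, order 36), S_4 x C_2 (6T11, order 48), (S_3 x S_3) : C_2 (6T13, order 72), PGL(2,5) (6T14, order 120), S_6 (6T16, order 720). By Dedekind's theorem, for a prime p not dividing disc(f) the degrees of the irreducible factors of f mod p form the cycle type of an element of G. Factoring f modulo the 33 such primes p <= 139 (skipping 3, which divides the discriminant), each new pattern first appears at: mod 2: f = (x^6 + x^3 + 1), pattern 6; mod 7: f = (x + 3)(x + 4)(x + 6)(x^3 + 6x^2 + 5x + 4), pattern 3+1+1+1; mod 17: f = (x^2 + 5x + 13)(x^2 + 8x + 2)(x^2 + 16x + 1), pattern 2+2+2; mod 19: f = (x^3 + 6x^2 + 12x + 14)(x^3 + 6x^2 + 12x + 18), pattern 3+3; mod 73: f = (x + 15)(x + 23)(x + 24)(x + 31)(x + 32)(x + 33), pattern 1+1+1+1+1+1. No other pattern occurs in this range, so the set of observed cycle types is {6, 3+1+1+1, 2+2+2, 3+3, 1+1+1+1+1+1}. The candidates containing elements of all these cycle types are C_3 x S_3 (6T5) of order 18, S_3 x S_3 (6T9) of order 36, (S_3 x S_3) : C_2 (6T13) of order 72, S_6 (6T16) of order 720; the others are excluded. The observed types are precisely the cycle types that occur in C_3 x S_3 (6T5). Each of the other remaining candidates has further cycle types, and by the Chebotarev density theorem the matching factorization patterns would occur for a proportion of primes equal to their share of the group: S_3 x S_3 (6T9) additionally contains elements of type 2+2+1+1 (9 of its 36 elements, about 25% of primes); (S_3 x S_3) : C_2 (6T13) additionally contains elements of type 4+2, 3+2+1, 2+2+1+1, 2+1+1+1+1 (45 of its 72 elements, about 62% of primes); S_6 (6T16) additionally contains elements of type 5+1, 4+2, 4+1+1, 3+2+1, 2+2+1+1, 2+1+1+1+1 (504 of its 720 elements, about 70% of primes). None of the 33 primes tested shows any such pattern (for each of these groups the chance of that is below 10^-4), which rules them out. Hence G = C_3 x S_3 (6T5), of order 18.

C_3 x S_3, the group 6T5 of order 18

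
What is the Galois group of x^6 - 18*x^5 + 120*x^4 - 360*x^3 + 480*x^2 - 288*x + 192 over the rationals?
The polynomial f is an irreducible sextic over Q, so G = Gal(f/Q) is one of the 16 transitive subgroups 6T1, ..., 6T16 of S_6. The discriminant of f is -37572373905408, which is not a perfect square, so G is not contained in A_6. The transitive groups of degree 6 not contained in A_6 are: C_6 (6T1, order 6), S_3 (6T2, order 6), D_6 (6T3, order 12), C_3 x S_3 (6T5, order 18), A_4 x C_2 (6T6, order 24), S_4 (6T8, order 24), S_3 x S_3 (6T9, order 36), S_4 x C_2 (6T11, order 48), (S_3 x S_3) : C_2 (6T13, order 72), PGL(2,5) (6T14, order 120), S_6 (6T16, order 720). By Dedekind's theorem, for a prime p not dividing disc(f) the degrees of the irreducible factors of f mod p form the cycle type of an element of G. Factoring f modulo the 23 such primes p <= 97 (skipping 2, 3, which divide the discriminant), each new pattern first appears at: mod 5: f = (x^2 + 3)(x^2 + 3x + 4)(x^2 + 4x + 1), pattern 2+2+2; mod 7: f = (x^3 + 6x + 2)(x^3 + 3x^2 + 2x + 5), pattern 3+3; mod 31: f = (x + 4)(x + 9)(x + 12)(x + 13)(x + 16)(x + 21), pattern 1+1+1+1+1+1. No other pattern occurs in this range, so the set of observed cycle types is {2+2+2, 3+3, 1+1+1+1+1+1}. The candidates containing elements of all these cycle types are C_6 (6T1) of order 6, S_3 (6T2) of order 6, D_6 (6T3) of order 12, C_3 x S_3 (6T5) of order 18, A_4 x C_2 (6T6) of order 24, S_4 (6T8) of order 24, S_3 x S_3 (6T9) of order 36, S_4 x C_2 (6T11) of order 48, (S_3 x S_3) : C_2 (6T13) of order 72, PGL(2,5) (6T14) of order 120, S_6 (6T16) of order 720; the others are excluded. The observed types are precisely the cycle types that occur in S_3 (6T2). Each of the other remaining candidates has further cycle types, and by the Chebotarev density theorem the matching factorization patterns would occur for a proportion of primes equal to their share of the group: C_6 (6T1) additionally contains elements of type 6 (2 of its 6 elements, about 33% of primes); D_6 (6T3) additionally contains elements of type 6, 2+2+1+1 (5 of its 12 elements, about 42% of primes); C_3 x S_3 (6T5) additionally contains elements of type 6, 3+1+1+1 (10 of its 18 elements, about 56% of primes); A_4 x C_2 (6T6) additionally contains elements of type 6, 2+2+1+1, 2+1+1+1+1 (14 of its 24 elements, about 58% of primes); S_4 (6T8) additionally contains elements of type 4+1+1, 2+2+1+1 (9 of its 24 elements, about 38% of primes); S_3 x S_3 (6T9) additionally contains elements of type 6, 3+1+1+1, 2+2+1+1 (25 of its 36 elements, about 69% of primes); S_4 x C_2 (6T11) additionally contains elements of type 6, 4+2, 4+1+1, 2+2+1+1, 2+1+1+1+1 (32 of its 48 elements, about 67% of primes); (S_3 x S_3) : C_2 (6T13) additionally contains elements of type 6, 4+2, 3+2+1, 3+1+1+1, 2+2+1+1, 2+1+1+1+1 (61 of its 72 elements, about 85% of primes); PGL(2,5) (6T14) additionally contains elements of type 6, 5+1, 4+1+1, 2+2+1+1 (89 of its 120 elements, about 74% of primes); S_6 (6T16) additionally contains elements of type 6, 5+1, 4+2, 4+1+1, 3+2+1, 3+1+1+1, 2+2+1+1, 2+1+1+1+1 (664 of its 720 elements, about 92% of primes). None of the 23 primes tested shows any such pattern (for each of these groups the chance of that is below 10^-4), which rules them out. Hence G = S_3 (6T2), of order 6.

S_3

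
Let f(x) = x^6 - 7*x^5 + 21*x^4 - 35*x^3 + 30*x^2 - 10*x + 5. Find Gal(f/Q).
6T10: (C_3 x C_3) : C_4

The polynomial f is an irreducible sextic over Q, so G = Gal(f/Q) is one of the 16 transitive subgroups 6T1, ..., 6T16 of S_6. The discriminant of f is 525625 = 725^2, a perfect square, so G is contained in A_6. The transitive groups of degree 6 contained in A_6 are: A_4 (6T4, order 12), S_4 (6T7, order 24), (C_3 x C_3) : C_4 (6T10, order 36), PSL(2,5) (6T12, order 60), A_6 (6T15, order 360). By Dedekind's theorem, for a prime p not dividing disc(f) the degrees of the irreducible factors of f mod p form the cycle type of an element of G. Factoring f modulo the 19 such primes p <= 73 (skipping 5, 29, which divide the discriminant), each new pattern first appears at: mod 2: f = (x^2 + x + 1)(x^4 + x + 1), pattern 4+2; mod 11: f = (x^3 + 2x + 9)(x^3 + 4x^2 + 8x + 3), pattern 3+3; mod 19: f = (x + 6)(x + 7)(x^2 + 5x + 12)(x^2 + 13x + 10), pattern 2+2+1+1; mod 61: f = (x + 18)(x + 25)(x + 32)(x^3 + 40x^2 + 14x + 47), pattern 3+1+1+1. No other pattern occurs in this range, so the set of observed cycle types is {4+2, 3+3, 2+2+1+1, 3+1+1+1}. The candidates containing elements of all these cycle types are (C_3 x C_3) : C_4 (6T10) of order 36, A_6 (6T15) of order 360; the others are excluded. The observed types are precisely the cycle types that occur in (C_3 x C_3) : C_4 (6T10) (apart from the identity). Each of the other remaining candidates has further cycle types, and by the Chebotarev density theorem the matching factorization patterns would occur for a proportion of primes equal to their share of the group: A_6 (6T15) additionally contains elements of type 5+1 (144 of its 360 elements, about 40% of primes). None of the 19 primes tested shows any such pattern (for each of these groups the chance of that is below 10^-4), which rules them out. Hence G = (C_3 x C_3) : C_4 (6T10), of order 36.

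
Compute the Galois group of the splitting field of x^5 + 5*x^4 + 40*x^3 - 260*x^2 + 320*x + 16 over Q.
5T3: F_20

The polynomial f is an irreducible quintic over Q, so G = Gal(f/Q) is a transitive subgroup of S_5: one of C_5 (5T1, order 5), D_5 (5T2, order 10), F_20 (5T3, order 20), A_5 (5T4, order 60) or S_5 (5T5, order 120). The discriminant of f is 2055418675200000, which is not a perfect square, so G is not contained in A_5. The transitive groups of degree 5 not contained in A_5 are: F_20 (5T3, order 20), S_5 (5T5, order 120). By Dedekind's theorem, for a prime p not dividing disc(f) the degrees of the irreducible factors of f mod p form the cycle type of an element of G. Factoring f modulo the 18 such primes p <= 79 (skipping 2, 3, 5, 11, which divide the discriminant), each new pattern first appears at: mod 7: f = (x + 4)(x^4 + x^3 + x^2 + 2x + 4), pattern 4+1; mod 19: f = (x^5 + 5x^4 + 2x^3 + 6x^2 + 16x + 16), pattern 5; mod 61: f = (x + 60)(x^2 + 33x + 36)(x^2 + 34x + 47), pattern 2+2+1. No other pattern occurs in this range, so the set of observed cycle types is {4+1, 5, 2+2+1}. The candidates containing elements of all these cycle types are F_20 (5T3) of order 20, S_5 (5T5) of order 120; the others are excluded. The observed types are precisely the cycle types that occur in F_20 (5T3) (apart from the identity). Each of the other remaining candidates has further cycle types, and by the Chebotarev density theorem the matching factorization patterns would occur for a proportion of primes equal to their share of the group: S_5 (5T5) additionally contains elements of type 3+2, 3+1+1, 2+1+1+1 (50 of its 120 elements, about 42% of primes). None of the 18 primes tested shows any such pattern (for each of these groups the chance of that is below 10^-4), which rules them out. Hence G = F_20 (5T3), of order 20.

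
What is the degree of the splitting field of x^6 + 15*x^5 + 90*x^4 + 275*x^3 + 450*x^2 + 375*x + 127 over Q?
6

The degree of the splitting field over Q equals the order of the Galois group, so first determine the group. The polynomial f is an irreducible sextic over Q, so G = Gal(f/Q) is one of the 16 transitive subgroups 6T1, ..., 6T16 of S_6. The discriminant of f is -34992, which is not a perfect square, so G is not contained in A_6. The transitive groups of degree 6 not contained in A_6 are: C_6 (6T1, order 6), S_3 (6T2, order 6), D_6 (6T3, order 12), C_3 x S_3 (6T5, order 18), A_4 x C_2 (6T6, order 24), S_4 (6T8, order 24), S_3 x S_3 (6T9, order 36), S_4 x C_2 (6T11, order 48), (S_3 x S_3) : C_2 (6T13, order 72), PGL(2,5) (6T14, order 120), S_6 (6T16, order 720). By Dedekind's theorem, for a prime p not dividing disc(f) the degrees of the irreducible factors of f mod p form the cycle type of an element of G. Factoring f modulo the 23 such primes p <= 97 (skipping 2, 3, which divide the discriminant), each new pattern first appears at: mod 5: f = (x^2 + 3)(x^2 + 2x + 3)(x^2 + 3x + 3), pattern 2+2+2; mod 7: f = (x^3 + 3x^2 + x + 4)(x^3 + 5x^2 + 4x + 2), pattern 3+3; mod 31: f = (x + 6)(x + 10)(x + 12)(x + 24)(x + 26)(x + 30), pattern 1+1+1+1+1+1. No other pattern occurs in this range, so the set of observed cycle types is {2+2+2, 3+3, 1+1+1+1+1+1}. The candidates containing elements of all these cycle types are C_6 (6T1) of order 6, S_3 (6T2) of order 6, D_6 (6T3) of order 12, C_3 x S_3 (6T5) of order 18, A_4 x C_2 (6T6) of order 24, S_4 (6T8) of order 24, S_3 x S_3 (6T9) of order 36, S_4 x C_2 (6T11) of order 48, (S_3 x S_3) : C_2 (6T13) of order 72, PGL(2,5) (6T14) of order 120, S_6 (6T16) of order 720; the others are excluded. The observed types are precisely the cycle types that occur in S_3 (6T2). Each of the other remaining candidates has further cycle types, and by the Chebotarev density theorem the matching factorization patterns would occur for a proportion of primes equal to their share of the group: C_6 (6T1) additionally contains elements of type 6 (2 of its 6 elements, about 33% of primes); D_6 (6T3) additionally contains elements of type 6, 2+2+1+1 (5 of its 12 elements, about 42% of primes); C_3 x S_3 (6T5) additionally contains elements of type 6, 3+1+1+1 (10 of its 18 elements, about 56% of primes); A_4 x C_2 (6T6) additionally contains elements of type 6, 2+2+1+1, 2+1+1+1+1 (14 of its 24 elements, about 58% of primes); S_4 (6T8) additionally contains elements of type 4+1+1, 2+2+1+1 (9 of its 24 elements, about 38% of primes); S_3 x S_3 (6T9) additionally contains elements of type 6, 3+1+1+1, 2+2+1+1 (25 of its 36 elements, about 69% of primes); S_4 x C_2 (6T11) additionally contains elements of type 6, 4+2, 4+1+1, 2+2+1+1, 2+1+1+1+1 (32 of its 48 elements, about 67% of primes); (S_3 x S_3) : C_2 (6T13) additionally contains elements of type 6, 4+2, 3+2+1, 3+1+1+1, 2+2+1+1, 2+1+1+1+1 (61 of its 72 elements, about 85% of primes); PGL(2,5) (6T14) additionally contains elements of type 6, 5+1, 4+1+1, 2+2+1+1 (89 of its 120 elements, about 74% of primes); S_6 (6T16) additionally contains elements of type 6, 5+1, 4+2, 4+1+1, 3+2+1, 3+1+1+1, 2+2+1+1, 2+1+1+1+1 (664 of its 720 elements, about 92% of primes). None of the 23 primes tested shows any such pattern (for each of these groups the chance of that is below 10^-4), which rules them out. Hence G = S_3 (6T2), of order 6. The Galois group S_3 (6T2) has order 6, so the splitting field has degree 6 over Q.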